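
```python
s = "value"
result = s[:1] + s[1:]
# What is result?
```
Trace:
  s='value'
  s='value', result='value'

Final answer: 'value'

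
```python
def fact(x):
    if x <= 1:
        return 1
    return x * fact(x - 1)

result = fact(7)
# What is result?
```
Call trace:
fact(x=7)
  fact(x=6)
    fact(x=5)
      fact(x=4)
        fact(x=3)
          fact(x=2)
            fact(x=1)
            -> return 1
          -> return 2
        -> return 6
      -> return 24
    -> return 120
  -> return 720
-> return 5040

Final answer: 5040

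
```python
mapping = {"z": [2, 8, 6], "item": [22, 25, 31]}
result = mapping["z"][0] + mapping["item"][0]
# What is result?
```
Trace:
  mapping={'z': [2, 8, 6], 'item': [22, 25, 31]}
  mapping={'z': [2, 8, 6], 'item': [22, 25, 31]}, result=24

Final answer: 24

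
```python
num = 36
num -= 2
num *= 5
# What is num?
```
Trace:
  num=36
  num=34
  num=170

Final answer: 170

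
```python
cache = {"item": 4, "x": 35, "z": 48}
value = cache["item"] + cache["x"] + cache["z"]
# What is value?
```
Trace:
  cache={'item': 4, 'x': 35, 'z': 48}
  cache={'item': 4, 'x': 35, 'z': 48}, value=87

Final answer: 87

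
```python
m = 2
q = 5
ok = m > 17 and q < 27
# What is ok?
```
Trace:
  m=2
  m=2, q=5
  m=2, q=5, ok=False

Final answer: False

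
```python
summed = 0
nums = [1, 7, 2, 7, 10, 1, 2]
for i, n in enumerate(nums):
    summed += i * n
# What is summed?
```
Trace:
  summed=0
  summed=0, i=0, n=1
  summed=7, i=1, n=7
  summed=11, i=2, n=2
  summed=32, i=3, n=7
  summed=72, i=4, n=10
  summed=77, i=5, n=1
  summed=89, i=6, n=2

Final answer: 89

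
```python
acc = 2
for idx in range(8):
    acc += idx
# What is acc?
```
Trace:
  acc=2
  acc=2, idx=0
  acc=3, idx=1
  acc=5, idx=2
  acc=8, idx=3
  acc=12, idx=4
  acc=17, idx=5
  acc=23, idx=6
  acc=30, idx=7

Final answer: 30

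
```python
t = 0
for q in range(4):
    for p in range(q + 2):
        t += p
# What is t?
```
Trace:
  t=0
  t=0, q=0, p=0
  t=1, q=0, p=1
  t=1, q=1, p=0
  t=2, q=1, p=1
  t=4, q=1, p=2
  t=4, q=2, p=0
  t=5, q=2, p=1
  t=7, q=2, p=2
  t=10, q=2, p=3
  t=10, q=3, p=0
  t=11, q=3, p=1
  t=13, q=3, p=2
  t=16, q=3, p=3
  t=20, q=3, p=4

Final answer: 20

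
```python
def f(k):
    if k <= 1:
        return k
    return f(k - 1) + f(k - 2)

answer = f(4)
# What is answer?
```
Call trace (a repeated sub-call is expanded the first time; later identical calls just restate its return value):
f(k=4)
  f(k=3)
    f(k=2)
      f(k=1)
      -> return 1
      f(k=0)
      -> return 0
    -> return 1
    f(k=1)
    -> return 1
  -> return 2
  f(k=2) -> return 1  (same call as traced above)
-> return 3

Final answer: 3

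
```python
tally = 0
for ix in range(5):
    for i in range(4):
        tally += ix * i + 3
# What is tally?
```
Trace:
  tally=0
  tally=3, ix=0, i=0
  tally=6, ix=0, i=1
  tally=9, ix=0, i=2
  tally=12, ix=0, i=3
  tally=15, ix=1, i=0
  tally=19, ix=1, i=1
  tally=24, ix=1, i=2
  tally=30, ix=1, i=3
  tally=33, ix=2, i=0
  tally=38, ix=2, i=1
  tally=45, ix=2, i=2
  tally=54, ix=2, i=3
  tally=57, ix=3, i=0
  tally=63, ix=3, i=1
  tally=72, ix=3, i=2
  tally=84, ix=3, i=3
  tally=87, ix=4, i=0
  tally=94, ix=4, i=1
  tally=105, ix=4, i=2
  tally=120, ix=4, i=3

Final answer: 120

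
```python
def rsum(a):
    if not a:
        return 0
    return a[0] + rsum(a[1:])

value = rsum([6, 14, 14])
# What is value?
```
Call trace:
rsum(a=[6, 14, 14])
  rsum(a=[14, 14])
    rsum(a=[14])
      rsum(a=[])
      -> return 0
    -> return 14
  -> return 28
-> return 34

Final answer: 34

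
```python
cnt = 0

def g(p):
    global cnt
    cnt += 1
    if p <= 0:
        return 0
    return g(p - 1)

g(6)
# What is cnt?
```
Call trace:
g(p=6)
  g(p=5)
    g(p=4)
      g(p=3)
        g(p=2)
          g(p=1)
            g(p=0)
            -> return 0
          -> return 0
        -> return 0
      -> return 0
    -> return 0
  -> return 0
-> return 0

cnt is incremented once per call. g is entered once for each p = 6, 5, 4, 3, 2, 1, 0 (the p <= 0 call returns without recursing), i.e. 6 + 1 calls.
cnt = 7

Final answer: 7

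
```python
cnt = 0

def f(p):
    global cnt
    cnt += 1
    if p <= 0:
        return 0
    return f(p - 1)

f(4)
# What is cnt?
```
Call trace:
f(p=4)
  f(p=3)
    f(p=2)
      f(p=1)
        f(p=0)
        -> return 0
      -> return 0
    -> return 0
  -> return 0
-> return 0

cnt is incremented once per call. f is entered once for each p = 4, 3, 2, 1, 0 (the p <= 0 call returns without recursing), i.e. 4 + 1 calls.
cnt = 5

Final answer: 5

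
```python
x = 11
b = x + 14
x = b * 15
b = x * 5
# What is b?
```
Trace:
  x=11
  x=11, b=25
  x=375, b=25
  x=375, b=1875

Final answer: 1875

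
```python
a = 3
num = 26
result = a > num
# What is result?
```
Trace:
  a=3
  a=3, num=26
  a=3, num=26, result=False

Final answer: False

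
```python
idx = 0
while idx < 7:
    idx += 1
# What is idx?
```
Trace:
  idx=0
  idx=1
  idx=2
  idx=3
  idx=4
  idx=5
  idx=6
  idx=7

Final answer: 7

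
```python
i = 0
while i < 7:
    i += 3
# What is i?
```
Trace:
  i=0
  i=3
  i=6
  i=9

Final answer: 9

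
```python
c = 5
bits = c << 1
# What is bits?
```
Trace:
  c=5
  c=5, bits=10

Final answer: 10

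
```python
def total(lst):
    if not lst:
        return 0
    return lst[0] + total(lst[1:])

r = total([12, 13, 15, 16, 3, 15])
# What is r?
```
Call trace:
total(lst=[12, 13, 15, 16, 3, 15])
  total(lst=[13, 15, 16, 3, 15])
    total(lst=[15, 16, 3, 15])
      total(lst=[16, 3, 15])
        total(lst=[3, 15])
          total(lst=[15])
            total(lst=[])
            -> return 0
          -> return 15
        -> return 18
      -> return 34
    -> return 49
  -> return 62
-> return 74

Final answer: 74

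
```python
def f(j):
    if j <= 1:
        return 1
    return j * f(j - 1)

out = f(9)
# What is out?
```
Call trace:
f(j=9)
  f(j=8)
    f(j=7)
      f(j=6)
        f(j=5)
          f(j=4)
            f(j=3)
              f(j=2)
                f(j=1)
                -> return 1
              -> return 2
            -> return 6
          -> return 24
        -> return 120
      -> return 720
    -> return 5040
  -> return 40320
-> return 362880

Final answer: 362880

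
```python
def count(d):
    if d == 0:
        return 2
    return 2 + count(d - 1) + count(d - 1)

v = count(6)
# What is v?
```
Call trace (a repeated sub-call is expanded the first time; later identical calls just restate its return value):
count(d=6)
  count(d=5)
    count(d=4)
      count(d=3)
        count(d=2)
          count(d=1)
            count(d=0)
            -> return 2
            count(d=0)
            -> return 2
          -> return 6
          count(d=1) -> return 6  (same call as traced above)
        -> return 14
        count(d=2) -> return 14  (same call as traced above)
      -> return 30
      count(d=3) -> return 30  (same call as traced above)
    -> return 62
    count(d=4) -> return 62  (same call as traced above)
  -> return 126
  count(d=5) -> return 126  (same call as traced above)
-> return 254

Final answer: 254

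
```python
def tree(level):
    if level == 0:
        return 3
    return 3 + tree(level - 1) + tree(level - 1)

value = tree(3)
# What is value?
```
Call trace (a repeated sub-call is expanded the first time; later identical calls just restate its return value):
tree(level=3)
  tree(level=2)
    tree(level=1)
      tree(level=0)
      -> return 3
      tree(level=0)
      -> return 3
    -> return 9
    tree(level=1) -> return 9  (same call as traced above)
  -> return 21
  tree(level=2) -> return 21  (same call as traced above)
-> return 45

Final answer: 45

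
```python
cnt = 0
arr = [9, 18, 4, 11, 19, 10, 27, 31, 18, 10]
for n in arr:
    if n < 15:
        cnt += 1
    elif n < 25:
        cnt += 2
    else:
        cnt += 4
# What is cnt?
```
Trace:
  cnt=0
  cnt=1, n=9
  cnt=3, n=18
  cnt=4, n=4
  cnt=5, n=11
  cnt=7, n=19
  cnt=8, n=10
  cnt=12, n=27
  cnt=16, n=31
  cnt=18, n=18
  cnt=19, n=10

Final answer: 19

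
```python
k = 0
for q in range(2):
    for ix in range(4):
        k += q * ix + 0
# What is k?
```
Trace:
  k=0
  k=0, q=0, ix=0
  k=0, q=0, ix=1
  k=0, q=0, ix=2
  k=0, q=0, ix=3
  k=0, q=1, ix=0
  k=1, q=1, ix=1
  k=3, q=1, ix=2
  k=6, q=1, ix=3

Final answer: 6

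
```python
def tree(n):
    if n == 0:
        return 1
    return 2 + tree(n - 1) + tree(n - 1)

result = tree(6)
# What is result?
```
Call trace (a repeated sub-call is expanded the first time; later identical calls just restate its return value):
tree(n=6)
  tree(n=5)
    tree(n=4)
      tree(n=3)
        tree(n=2)
          tree(n=1)
            tree(n=0)
            -> return 1
            tree(n=0)
            -> return 1
          -> return 4
          tree(n=1) -> return 4  (same call as traced above)
        -> return 10
        tree(n=2) -> return 10  (same call as traced above)
      -> return 22
      tree(n=3) -> return 22  (same call as traced above)
    -> return 46
    tree(n=4) -> return 46  (same call as traced above)
  -> return 94
  tree(n=5) -> return 94  (same call as traced above)
-> return 190

Final answer: 190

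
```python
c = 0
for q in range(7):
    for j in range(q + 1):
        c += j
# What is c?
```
Trace:
  c=0
  c=0, q=0, j=0
  c=0, q=1, j=0
  c=1, q=1, j=1
  c=1, q=2, j=0
  c=2, q=2, j=1
  c=4, q=2, j=2
  c=4, q=3, j=0
  c=5, q=3, j=1
  c=7, q=3, j=2
  c=10, q=3, j=3
  c=10, q=4, j=0
  c=11, q=4, j=1
  c=13, q=4, j=2
  c=16, q=4, j=3
  c=20, q=4, j=4
  c=20, q=5, j=0
  c=21, q=5, j=1
  c=23, q=5, j=2
  c=26, q=5, j=3
  c=30, q=5, j=4
  c=35, q=5, j=5
  c=35, q=6, j=0
  c=36, q=6, j=1
  c=38, q=6, j=2
  c=41, q=6, j=3
  c=45, q=6, j=4
  c=50, q=6, j=5
  c=56, q=6, j=6

Final answer: 56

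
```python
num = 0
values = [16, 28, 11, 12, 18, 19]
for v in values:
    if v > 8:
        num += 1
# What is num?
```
Trace:
  num=0
  num=1, v=16
  num=2, v=28
  num=3, v=11
  num=4, v=12
  num=5, v=18
  num=6, v=19

Final answer: 6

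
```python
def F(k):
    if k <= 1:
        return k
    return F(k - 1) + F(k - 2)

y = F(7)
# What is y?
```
Call trace (a repeated sub-call is expanded the first time; later identical calls just restate its return value):
F(k=7)
  F(k=6)
    F(k=5)
      F(k=4)
        F(k=3)
          F(k=2)
            F(k=1)
            -> return 1
            F(k=0)
            -> return 0
          -> return 1
          F(k=1)
          -> return 1
        -> return 2
        F(k=2) -> return 1  (same call as traced above)
      -> return 3
      F(k=3) -> return 2  (same call as traced above)
    -> return 5
    F(k=4) -> return 3  (same call as traced above)
  -> return 8
  F(k=5) -> return 5  (same call as traced above)
-> return 13

Final answer: 13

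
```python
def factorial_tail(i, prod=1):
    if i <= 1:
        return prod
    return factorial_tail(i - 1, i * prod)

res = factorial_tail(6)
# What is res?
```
Call trace:
factorial_tail(i=6, prod=1)
  factorial_tail(i=5, prod=6)
    factorial_tail(i=4, prod=30)
      factorial_tail(i=3, prod=120)
        factorial_tail(i=2, prod=360)
          factorial_tail(i=1, prod=720)
          -> return 720
        -> return 720
      -> return 720
    -> return 720
  -> return 720
-> return 720

Final answer: 720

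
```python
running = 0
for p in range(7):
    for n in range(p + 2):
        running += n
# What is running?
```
Trace:
  running=0
  running=0, p=0, n=0
  running=1, p=0, n=1
  running=1, p=1, n=0
  running=2, p=1, n=1
  running=4, p=1, n=2
  running=4, p=2, n=0
  running=5, p=2, n=1
  running=7, p=2, n=2
  running=10, p=2, n=3
  running=10, p=3, n=0
  running=11, p=3, n=1
  running=13, p=3, n=2
  running=16, p=3, n=3
  running=20, p=3, n=4
  running=20, p=4, n=0
  running=21, p=4, n=1
  running=23, p=4, n=2
  running=26, p=4, n=3
  running=30, p=4, n=4
  running=35, p=4, n=5
  running=35, p=5, n=0
  running=36, p=5, n=1
  running=38, p=5, n=2
  running=41, p=5, n=3
  running=45, p=5, n=4
  running=50, p=5, n=5
  running=56, p=5, n=6
  running=56, p=6, n=0
  running=57, p=6, n=1
  running=59, p=6, n=2
  running=62, p=6, n=3
  running=66, p=6, n=4
  running=71, p=6, n=5
  running=77, p=6, n=6
  running=84, p=6, n=7

Final answer: 84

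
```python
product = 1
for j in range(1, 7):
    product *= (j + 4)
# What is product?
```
Trace:
  product=1
  product=5, j=1
  product=30, j=2
  product=210, j=3
  product=1680, j=4
  product=15120, j=5
  product=151200, j=6

Final answer: 151200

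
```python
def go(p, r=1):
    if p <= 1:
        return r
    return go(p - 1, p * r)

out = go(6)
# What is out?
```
Call trace:
go(p=6, r=1)
  go(p=5, r=6)
    go(p=4, r=30)
      go(p=3, r=120)
        go(p=2, r=360)
          go(p=1, r=720)
          -> return 720
        -> return 720
      -> return 720
    -> return 720
  -> return 720
-> return 720

Final answer: 720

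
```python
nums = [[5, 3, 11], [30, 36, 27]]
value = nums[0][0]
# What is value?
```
Trace:
  nums=[[5, 3, 11], [30, 36, 27]]
  nums=[[5, 3, 11], [30, 36, 27]], value=5

Final answer: 5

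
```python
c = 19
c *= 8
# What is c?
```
Trace:
  c=19
  c=152

Final answer: 152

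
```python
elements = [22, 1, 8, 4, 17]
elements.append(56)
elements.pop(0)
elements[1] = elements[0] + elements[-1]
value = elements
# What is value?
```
Trace:
  elements=[22, 1, 8, 4, 17]
  elements=[22, 1, 8, 4, 17, 56]
  elements=[1, 8, 4, 17, 56]
  elements=[1, 57, 4, 17, 56]
  elements=[1, 57, 4, 17, 56], value=[1, 57, 4, 17, 56]

Final answer: [1, 57, 4, 17, 56]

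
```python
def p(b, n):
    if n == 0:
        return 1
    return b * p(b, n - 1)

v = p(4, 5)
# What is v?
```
Call trace:
p(b=4, n=5)
  p(b=4, n=4)
    p(b=4, n=3)
      p(b=4, n=2)
        p(b=4, n=1)
          p(b=4, n=0)
          -> return 1
        -> return 4
      -> return 16
    -> return 64
  -> return 256
-> return 1024

Final answer: 1024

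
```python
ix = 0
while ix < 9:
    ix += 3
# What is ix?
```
Trace:
  ix=0
  ix=3
  ix=6
  ix=9

Final answer: 9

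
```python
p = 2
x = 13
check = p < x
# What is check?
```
Trace:
  p=2
  p=2, x=13
  p=2, x=13, check=True

Final answer: True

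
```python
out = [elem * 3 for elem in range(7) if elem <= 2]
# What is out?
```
Trace:
  elem=0
  elem=1
  elem=2
  elem=3
  elem=4
  elem=5
  elem=6
  out=[0, 3, 6]

Final answer: [0, 3, 6]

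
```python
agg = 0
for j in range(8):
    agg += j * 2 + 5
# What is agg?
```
Trace:
  agg=0
  agg=5, j=0
  agg=12, j=1
  agg=21, j=2
  agg=32, j=3
  agg=45, j=4
  agg=60, j=5
  agg=77, j=6
  agg=96, j=7

Final answer: 96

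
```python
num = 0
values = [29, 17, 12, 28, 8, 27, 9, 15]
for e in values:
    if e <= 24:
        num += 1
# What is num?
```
Trace:
  num=0
  num=0, e=29
  num=1, e=17
  num=2, e=12
  num=2, e=28
  num=3, e=8
  num=3, e=27
  num=4, e=9
  num=5, e=15

Final answer: 5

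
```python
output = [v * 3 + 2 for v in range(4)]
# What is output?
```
Trace:
  v=0
  v=1
  v=2
  v=3
  output=[2, 5, 8, 11]

Final answer: [2, 5, 8, 11]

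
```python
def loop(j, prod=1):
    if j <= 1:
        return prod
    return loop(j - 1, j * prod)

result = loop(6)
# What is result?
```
Call trace:
loop(j=6, prod=1)
  loop(j=5, prod=6)
    loop(j=4, prod=30)
      loop(j=3, prod=120)
        loop(j=2, prod=360)
          loop(j=1, prod=720)
          -> return 720
        -> return 720
      -> return 720
    -> return 720
  -> return 720
-> return 720

Final answer: 720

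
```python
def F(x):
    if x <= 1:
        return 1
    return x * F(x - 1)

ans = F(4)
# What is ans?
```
Call trace:
F(x=4)
  F(x=3)
    F(x=2)
      F(x=1)
      -> return 1
    -> return 2
  -> return 6
-> return 24

Final answer: 24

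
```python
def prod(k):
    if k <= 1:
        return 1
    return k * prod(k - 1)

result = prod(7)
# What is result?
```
Call trace:
prod(k=7)
  prod(k=6)
    prod(k=5)
      prod(k=4)
        prod(k=3)
          prod(k=2)
            prod(k=1)
            -> return 1
          -> return 2
        -> return 6
      -> return 24
    -> return 120
  -> return 720
-> return 5040

Final answer: 5040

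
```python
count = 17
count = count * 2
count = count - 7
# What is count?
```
Trace:
  count=17
  count=34
  count=27

Final answer: 27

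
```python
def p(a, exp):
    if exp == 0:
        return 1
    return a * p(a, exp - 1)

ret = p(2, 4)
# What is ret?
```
Call trace:
p(a=2, exp=4)
  p(a=2, exp=3)
    p(a=2, exp=2)
      p(a=2, exp=1)
        p(a=2, exp=0)
        -> return 1
      -> return 2
    -> return 4
  -> return 8
-> return 16

Final answer: 16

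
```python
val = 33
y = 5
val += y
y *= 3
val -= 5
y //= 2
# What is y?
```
Trace:
  val=33
  val=33, y=5
  val=38, y=5
  val=38, y=15
  val=33, y=15
  val=33, y=7

Final answer: 7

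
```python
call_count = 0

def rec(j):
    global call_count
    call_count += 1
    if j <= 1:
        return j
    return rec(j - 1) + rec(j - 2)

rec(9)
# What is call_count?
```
Call trace (a repeated sub-call is expanded the first time; later identical calls just restate its return value):
rec(j=9)
  rec(j=8)
    rec(j=7)
      rec(j=6)
        rec(j=5)
          rec(j=4)
            rec(j=3)
              rec(j=2)
                rec(j=1)
                -> return 1
                rec(j=0)
                -> return 0
              -> return 1
              rec(j=1)
              -> return 1
            -> return 2
            rec(j=2) -> return 1  (same call as traced above)
          -> return 3
          rec(j=3) -> return 2  (same call as traced above)
        -> return 5
        rec(j=4) -> return 3  (same call as traced above)
      -> return 8
      rec(j=5) -> return 5  (same call as traced above)
    -> return 13
    rec(j=6) -> return 8  (same call as traced above)
  -> return 21
  rec(j=7) -> return 13  (same call as traced above)
-> return 34

call_count is incremented once per call, so count the calls in each subtree. Let C(j) = number of calls made by rec(j).
C(0) = C(1) = 1 (base case, no recursion); C(j) = 1 + C(j - 1) + C(j - 2) otherwise.
C(2) = 1 + C(1) + C(0) = 1 + 1 + 1 = 3
C(3) = 1 + C(2) + C(1) = 1 + 3 + 1 = 5
C(4) = 1 + C(3) + C(2) = 1 + 5 + 3 = 9
C(5) = 1 + C(4) + C(3) = 1 + 9 + 5 = 15
C(6) = 1 + C(5) + C(4) = 1 + 15 + 9 = 25
C(7) = 1 + C(6) + C(5) = 1 + 25 + 15 = 41
C(8) = 1 + C(7) + C(6) = 1 + 41 + 25 = 67
C(9) = 1 + C(8) + C(7) = 1 + 67 + 41 = 109
call_count = C(9) = 109

Final answer: 109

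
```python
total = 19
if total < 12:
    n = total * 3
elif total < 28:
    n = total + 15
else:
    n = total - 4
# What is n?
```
Trace:
  total=19
  total=19, n=34

Final answer: 34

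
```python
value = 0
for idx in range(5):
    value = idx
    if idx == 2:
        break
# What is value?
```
Trace:
  value=0
  value=0, idx=0
  value=1, idx=1
  value=2, idx=2

Final answer: 2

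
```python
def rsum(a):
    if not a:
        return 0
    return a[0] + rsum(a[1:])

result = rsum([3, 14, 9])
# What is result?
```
Call trace:
rsum(a=[3, 14, 9])
  rsum(a=[14, 9])
    rsum(a=[9])
      rsum(a=[])
      -> return 0
    -> return 9
  -> return 23
-> return 26

Final answer: 26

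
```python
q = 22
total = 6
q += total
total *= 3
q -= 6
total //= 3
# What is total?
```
Trace:
  q=22
  q=22, total=6
  q=28, total=6
  q=28, total=18
  q=22, total=18
  q=22, total=6

Final answer: 6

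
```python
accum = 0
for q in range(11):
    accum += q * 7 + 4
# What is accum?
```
Trace:
  accum=0
  accum=4, q=0
  accum=15, q=1
  accum=33, q=2
  accum=58, q=3
  accum=90, q=4
  accum=129, q=5
  accum=175, q=6
  accum=228, q=7
  accum=288, q=8
  accum=355, q=9
  accum=429, q=10

Final answer: 429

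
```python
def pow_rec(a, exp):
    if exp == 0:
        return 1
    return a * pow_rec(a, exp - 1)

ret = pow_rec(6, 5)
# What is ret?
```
Call trace:
pow_rec(a=6, exp=5)
  pow_rec(a=6, exp=4)
    pow_rec(a=6, exp=3)
      pow_rec(a=6, exp=2)
        pow_rec(a=6, exp=1)
          pow_rec(a=6, exp=0)
          -> return 1
        -> return 6
      -> return 36
    -> return 216
  -> return 1296
-> return 7776

Final answer: 7776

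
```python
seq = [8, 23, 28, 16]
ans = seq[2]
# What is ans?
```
Trace:
  seq=[8, 23, 28, 16]
  seq=[8, 23, 28, 16], ans=28

Final answer: 28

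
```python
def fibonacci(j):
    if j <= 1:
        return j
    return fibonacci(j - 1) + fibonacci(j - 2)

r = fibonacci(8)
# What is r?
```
Call trace (a repeated sub-call is expanded the first time; later identical calls just restate its return value):
fibonacci(j=8)
  fibonacci(j=7)
    fibonacci(j=6)
      fibonacci(j=5)
        fibonacci(j=4)
          fibonacci(j=3)
            fibonacci(j=2)
              fibonacci(j=1)
              -> return 1
              fibonacci(j=0)
              -> return 0
            -> return 1
            fibonacci(j=1)
            -> return 1
          -> return 2
          fibonacci(j=2) -> return 1  (same call as traced above)
        -> return 3
        fibonacci(j=3) -> return 2  (same call as traced above)
      -> return 5
      fibonacci(j=4) -> return 3  (same call as traced above)
    -> return 8
    fibonacci(j=5) -> return 5  (same call as traced above)
  -> return 13
  fibonacci(j=6) -> return 8  (same call as traced above)
-> return 21

Final answer: 21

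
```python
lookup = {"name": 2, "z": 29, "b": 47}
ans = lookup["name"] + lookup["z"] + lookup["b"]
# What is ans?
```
Trace:
  lookup={'name': 2, 'z': 29, 'b': 47}
  lookup={'name': 2, 'z': 29, 'b': 47}, ans=78

Final answer: 78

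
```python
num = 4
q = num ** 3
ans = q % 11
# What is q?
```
Trace:
  num=4
  num=4, q=64
  num=4, q=64, ans=9

Final answer: 64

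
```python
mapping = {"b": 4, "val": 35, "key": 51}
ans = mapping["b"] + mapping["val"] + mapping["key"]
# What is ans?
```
Trace:
  mapping={'b': 4, 'val': 35, 'key': 51}
  mapping={'b': 4, 'val': 35, 'key': 51}, ans=90

Final answer: 90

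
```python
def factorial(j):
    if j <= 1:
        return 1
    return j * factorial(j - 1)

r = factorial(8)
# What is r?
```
Call trace:
factorial(j=8)
  factorial(j=7)
    factorial(j=6)
      factorial(j=5)
        factorial(j=4)
          factorial(j=3)
            factorial(j=2)
              factorial(j=1)
              -> return 1
            -> return 2
          -> return 6
        -> return 24
      -> return 120
    -> return 720
  -> return 5040
-> return 40320

Final answer: 40320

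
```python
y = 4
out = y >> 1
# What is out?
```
Trace:
  y=4
  y=4, out=2

Final answer: 2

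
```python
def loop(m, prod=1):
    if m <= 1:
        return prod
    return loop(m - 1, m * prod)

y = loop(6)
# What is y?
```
Call trace:
loop(m=6, prod=1)
  loop(m=5, prod=6)
    loop(m=4, prod=30)
      loop(m=3, prod=120)
        loop(m=2, prod=360)
          loop(m=1, prod=720)
          -> return 720
        -> return 720
      -> return 720
    -> return 720
  -> return 720
-> return 720

Final answer: 720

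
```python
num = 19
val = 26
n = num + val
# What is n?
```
Trace:
  num=19
  num=19, val=26
  num=19, val=26, n=45

Final answer: 45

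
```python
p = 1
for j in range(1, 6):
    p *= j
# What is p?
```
Trace:
  p=1
  p=1, j=1
  p=2, j=2
  p=6, j=3
  p=24, j=4
  p=120, j=5

Final answer: 120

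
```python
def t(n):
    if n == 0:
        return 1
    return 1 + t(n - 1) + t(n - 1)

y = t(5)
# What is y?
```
Call trace (a repeated sub-call is expanded the first time; later identical calls just restate its return value):
t(n=5)
  t(n=4)
    t(n=3)
      t(n=2)
        t(n=1)
          t(n=0)
          -> return 1
          t(n=0)
          -> return 1
        -> return 3
        t(n=1) -> return 3  (same call as traced above)
      -> return 7
      t(n=2) -> return 7  (same call as traced above)
    -> return 15
    t(n=3) -> return 15  (same call as traced above)
  -> return 31
  t(n=4) -> return 31  (same call as traced above)
-> return 63

Final answer: 63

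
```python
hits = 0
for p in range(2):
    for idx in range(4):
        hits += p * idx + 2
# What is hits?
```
Trace:
  hits=0
  hits=2, p=0, idx=0
  hits=4, p=0, idx=1
  hits=6, p=0, idx=2
  hits=8, p=0, idx=3
  hits=10, p=1, idx=0
  hits=13, p=1, idx=1
  hits=17, p=1, idx=2
  hits=22, p=1, idx=3

Final answer: 22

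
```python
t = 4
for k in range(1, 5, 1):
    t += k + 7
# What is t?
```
Trace:
  t=4
  t=12, k=1
  t=21, k=2
  t=31, k=3
  t=42, k=4

Final answer: 42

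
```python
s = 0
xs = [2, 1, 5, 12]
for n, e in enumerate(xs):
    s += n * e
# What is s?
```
Trace:
  s=0
  s=0, n=0, e=2
  s=1, n=1, e=1
  s=11, n=2, e=5
  s=47, n=3, e=12

Final answer: 47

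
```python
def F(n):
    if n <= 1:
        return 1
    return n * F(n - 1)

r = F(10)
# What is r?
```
Call trace:
F(n=10)
  F(n=9)
    F(n=8)
      F(n=7)
        F(n=6)
          F(n=5)
            F(n=4)
              F(n=3)
                F(n=2)
                  F(n=1)
                  -> return 1
                -> return 2
              -> return 6
            -> return 24
          -> return 120
        -> return 720
      -> return 5040
    -> return 40320
  -> return 362880
-> return 3628800

Final answer: 3628800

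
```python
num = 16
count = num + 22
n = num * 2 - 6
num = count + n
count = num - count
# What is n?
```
Trace:
  num=16
  num=16, count=38
  num=16, count=38, n=26
  num=64, count=38, n=26
  num=64, count=26, n=26

Final answer: 26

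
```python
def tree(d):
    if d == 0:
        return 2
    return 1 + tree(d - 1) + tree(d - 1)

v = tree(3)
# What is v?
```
Call trace (a repeated sub-call is expanded the first time; later identical calls just restate its return value):
tree(d=3)
  tree(d=2)
    tree(d=1)
      tree(d=0)
      -> return 2
      tree(d=0)
      -> return 2
    -> return 5
    tree(d=1) -> return 5  (same call as traced above)
  -> return 11
  tree(d=2) -> return 11  (same call as traced above)
-> return 23

Final answer: 23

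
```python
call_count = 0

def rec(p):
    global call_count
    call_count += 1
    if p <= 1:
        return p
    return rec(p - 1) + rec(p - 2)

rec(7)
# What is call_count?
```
Call trace (a repeated sub-call is expanded the first time; later identical calls just restate its return value):
rec(p=7)
  rec(p=6)
    rec(p=5)
      rec(p=4)
        rec(p=3)
          rec(p=2)
            rec(p=1)
            -> return 1
            rec(p=0)
            -> return 0
          -> return 1
          rec(p=1)
          -> return 1
        -> return 2
        rec(p=2) -> return 1  (same call as traced above)
      -> return 3
      rec(p=3) -> return 2  (same call as traced above)
    -> return 5
    rec(p=4) -> return 3  (same call as traced above)
  -> return 8
  rec(p=5) -> return 5  (same call as traced above)
-> return 13

call_count is incremented once per call, so count the calls in each subtree. Let C(p) = number of calls made by rec(p).
C(0) = C(1) = 1 (base case, no recursion); C(p) = 1 + C(p - 1) + C(p - 2) otherwise.
C(2) = 1 + C(1) + C(0) = 1 + 1 + 1 = 3
C(3) = 1 + C(2) + C(1) = 1 + 3 + 1 = 5
C(4) = 1 + C(3) + C(2) = 1 + 5 + 3 = 9
C(5) = 1 + C(4) + C(3) = 1 + 9 + 5 = 15
C(6) = 1 + C(5) + C(4) = 1 + 15 + 9 = 25
C(7) = 1 + C(6) + C(5) = 1 + 25 + 15 = 41
call_count = C(7) = 41

Final answer: 41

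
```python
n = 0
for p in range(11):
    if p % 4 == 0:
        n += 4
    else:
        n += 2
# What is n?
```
Trace:
  n=0
  n=4, p=0
  n=6, p=1
  n=8, p=2
  n=10, p=3
  n=14, p=4
  n=16, p=5
  n=18, p=6
  n=20, p=7
  n=24, p=8
  n=26, p=9
  n=28, p=10

Final answer: 28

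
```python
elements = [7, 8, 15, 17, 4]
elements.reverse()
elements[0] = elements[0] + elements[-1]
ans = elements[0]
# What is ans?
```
Trace:
  elements=[7, 8, 15, 17, 4]
  elements=[4, 17, 15, 8, 7]
  elements=[11, 17, 15, 8, 7]
  elements=[11, 17, 15, 8, 7], ans=11

Final answer: 11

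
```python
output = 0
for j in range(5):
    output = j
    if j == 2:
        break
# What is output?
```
Trace:
  output=0
  output=0, j=0
  output=1, j=1
  output=2, j=2

Final answer: 2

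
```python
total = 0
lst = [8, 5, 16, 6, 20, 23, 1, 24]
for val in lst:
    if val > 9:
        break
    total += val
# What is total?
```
Trace:
  total=0
  total=8, val=8
  total=13, val=5
  total=13, val=16

Final answer: 13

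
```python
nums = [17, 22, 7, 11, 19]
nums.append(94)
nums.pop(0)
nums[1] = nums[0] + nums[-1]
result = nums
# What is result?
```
Trace:
  nums=[17, 22, 7, 11, 19]
  nums=[17, 22, 7, 11, 19, 94]
  nums=[22, 7, 11, 19, 94]
  nums=[22, 116, 11, 19, 94]
  nums=[22, 116, 11, 19, 94], result=[22, 116, 11, 19, 94]

Final answer: [22, 116, 11, 19, 94]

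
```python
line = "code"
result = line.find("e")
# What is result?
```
Trace:
  line='code'
  line='code', result=3

Final answer: 3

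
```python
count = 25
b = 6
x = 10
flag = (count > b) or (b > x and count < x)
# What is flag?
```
Trace:
  count=25
  count=25, b=6
  count=25, b=6, x=10
  count=25, b=6, x=10, flag=True

Final answer: True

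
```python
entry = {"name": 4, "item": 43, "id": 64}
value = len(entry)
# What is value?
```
Trace:
  entry={'name': 4, 'item': 43, 'id': 64}
  entry={'name': 4, 'item': 43, 'id': 64}, value=3

Final answer: 3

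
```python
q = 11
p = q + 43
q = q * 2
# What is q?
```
Trace:
  q=11
  q=11, p=54
  q=22, p=54

Final answer: 22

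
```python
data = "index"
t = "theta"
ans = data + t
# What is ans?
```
Trace:
  data='index'
  data='index', t='theta'
  data='index', t='theta', ans='indextheta'

Final answer: 'indextheta'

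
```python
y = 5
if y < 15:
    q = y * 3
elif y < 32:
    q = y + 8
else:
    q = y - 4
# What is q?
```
Trace:
  y=5
  y=5, q=15

Final answer: 15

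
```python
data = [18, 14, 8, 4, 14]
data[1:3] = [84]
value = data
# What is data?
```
Trace:
  data=[18, 14, 8, 4, 14]
  data=[18, 84, 4, 14]
  data=[18, 84, 4, 14], value=[18, 84, 4, 14]

Final answer: [18, 84, 4, 14]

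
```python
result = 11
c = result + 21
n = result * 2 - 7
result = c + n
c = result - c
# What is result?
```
Trace:
  result=11
  result=11, c=32
  result=11, c=32, n=15
  result=47, c=32, n=15
  result=47, c=15, n=15

Final answer: 47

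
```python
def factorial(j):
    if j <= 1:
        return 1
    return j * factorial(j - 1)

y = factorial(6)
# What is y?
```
Call trace:
factorial(j=6)
  factorial(j=5)
    factorial(j=4)
      factorial(j=3)
        factorial(j=2)
          factorial(j=1)
          -> return 1
        -> return 2
      -> return 6
    -> return 24
  -> return 120
-> return 720

Final answer: 720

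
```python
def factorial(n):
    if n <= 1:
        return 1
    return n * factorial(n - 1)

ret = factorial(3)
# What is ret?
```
Call trace:
factorial(n=3)
  factorial(n=2)
    factorial(n=1)
    -> return 1
  -> return 2
-> return 6

Final answer: 6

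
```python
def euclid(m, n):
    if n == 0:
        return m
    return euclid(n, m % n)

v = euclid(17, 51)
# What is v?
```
Call trace:
euclid(m=17, n=51)
  euclid(m=51, n=17)
    euclid(m=17, n=0)
    -> return 17
  -> return 17
-> return 17

Final answer: 17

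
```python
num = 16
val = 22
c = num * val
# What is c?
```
Trace:
  num=16
  num=16, val=22
  num=16, val=22, c=352

Final answer: 352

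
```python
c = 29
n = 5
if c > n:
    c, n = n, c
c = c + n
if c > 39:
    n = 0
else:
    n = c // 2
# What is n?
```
Trace:
  c=29
  c=29, n=5
  c=5, n=29
  c=34, n=29
  c=34, n=17

Final answer: 17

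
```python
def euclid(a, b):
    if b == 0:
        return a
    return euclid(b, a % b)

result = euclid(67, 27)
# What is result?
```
Call trace:
euclid(a=67, b=27)
  euclid(a=27, b=13)
    euclid(a=13, b=1)
      euclid(a=1, b=0)
      -> return 1
    -> return 1
  -> return 1
-> return 1

Final answer: 1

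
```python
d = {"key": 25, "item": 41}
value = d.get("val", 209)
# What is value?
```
Trace:
  d={'key': 25, 'item': 41}
  d={'key': 25, 'item': 41}, value=209

Final answer: 209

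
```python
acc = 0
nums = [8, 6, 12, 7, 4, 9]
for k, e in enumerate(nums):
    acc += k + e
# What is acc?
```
Trace:
  acc=0
  acc=8, k=0, e=8
  acc=15, k=1, e=6
  acc=29, k=2, e=12
  acc=39, k=3, e=7
  acc=47, k=4, e=4
  acc=61, k=5, e=9

Final answer: 61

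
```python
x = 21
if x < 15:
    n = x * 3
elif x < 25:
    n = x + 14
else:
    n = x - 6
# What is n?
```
Trace:
  x=21
  x=21, n=35

Final answer: 35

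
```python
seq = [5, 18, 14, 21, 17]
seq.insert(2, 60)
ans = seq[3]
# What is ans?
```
Trace:
  seq=[5, 18, 14, 21, 17]
  seq=[5, 18, 60, 14, 21, 17]
  seq=[5, 18, 60, 14, 21, 17], ans=14

Final answer: 14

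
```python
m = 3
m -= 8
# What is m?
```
Trace:
  m=3
  m=-5

Final answer: -5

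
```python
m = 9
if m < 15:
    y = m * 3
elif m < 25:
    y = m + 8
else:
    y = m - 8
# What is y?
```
Trace:
  m=9
  m=9, y=27

Final answer: 27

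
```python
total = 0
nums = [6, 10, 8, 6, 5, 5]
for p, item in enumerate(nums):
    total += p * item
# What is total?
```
Trace:
  total=0
  total=0, p=0, item=6
  total=10, p=1, item=10
  total=26, p=2, item=8
  total=44, p=3, item=6
  total=64, p=4, item=5
  total=89, p=5, item=5

Final answer: 89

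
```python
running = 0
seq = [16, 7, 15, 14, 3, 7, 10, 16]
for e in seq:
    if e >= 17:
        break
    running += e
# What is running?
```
Trace:
  running=0
  running=16, e=16
  running=23, e=7
  running=38, e=15
  running=52, e=14
  running=55, e=3
  running=62, e=7
  running=72, e=10
  running=88, e=16

Final answer: 88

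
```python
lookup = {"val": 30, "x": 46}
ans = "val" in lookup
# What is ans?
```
Trace:
  lookup={'val': 30, 'x': 46}
  lookup={'val': 30, 'x': 46}, ans=True

Final answer: True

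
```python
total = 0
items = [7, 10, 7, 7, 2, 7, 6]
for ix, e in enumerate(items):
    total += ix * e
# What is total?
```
Trace:
  total=0
  total=0, ix=0, e=7
  total=10, ix=1, e=10
  total=24, ix=2, e=7
  total=45, ix=3, e=7
  total=53, ix=4, e=2
  total=88, ix=5, e=7
  total=124, ix=6, e=6

Final answer: 124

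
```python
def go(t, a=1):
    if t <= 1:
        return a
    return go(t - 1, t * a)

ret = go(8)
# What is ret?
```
Call trace:
go(t=8, a=1)
  go(t=7, a=8)
    go(t=6, a=56)
      go(t=5, a=336)
        go(t=4, a=1680)
          go(t=3, a=6720)
            go(t=2, a=20160)
              go(t=1, a=40320)
              -> return 40320
            -> return 40320
          -> return 40320
        -> return 40320
      -> return 40320
    -> return 40320
  -> return 40320
-> return 40320

Final answer: 40320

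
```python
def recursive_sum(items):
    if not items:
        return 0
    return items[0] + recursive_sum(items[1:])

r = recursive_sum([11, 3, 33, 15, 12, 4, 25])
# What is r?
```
Call trace:
recursive_sum(items=[11, 3, 33, 15, 12, 4, 25])
  recursive_sum(items=[3, 33, 15, 12, 4, 25])
    recursive_sum(items=[33, 15, 12, 4, 25])
      recursive_sum(items=[15, 12, 4, 25])
        recursive_sum(items=[12, 4, 25])
          recursive_sum(items=[4, 25])
            recursive_sum(items=[25])
              recursive_sum(items=[])
              -> return 0
            -> return 25
          -> return 29
        -> return 41
      -> return 56
    -> return 89
  -> return 92
-> return 103

Final answer: 103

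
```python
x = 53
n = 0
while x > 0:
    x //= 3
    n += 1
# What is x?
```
Trace:
  x=53
  x=53, n=0
  x=17, n=1
  x=5, n=2
  x=1, n=3
  x=0, n=4

Final answer: 0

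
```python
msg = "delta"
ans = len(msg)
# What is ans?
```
Trace:
  msg='delta'
  msg='delta', ans=5

Final answer: 5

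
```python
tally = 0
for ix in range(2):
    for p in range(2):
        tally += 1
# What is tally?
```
Trace:
  tally=0
  tally=1, ix=0, p=0
  tally=2, ix=0, p=1
  tally=3, ix=1, p=0
  tally=4, ix=1, p=1

Final answer: 4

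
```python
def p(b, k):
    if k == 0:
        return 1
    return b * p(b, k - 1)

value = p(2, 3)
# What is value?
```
Call trace:
p(b=2, k=3)
  p(b=2, k=2)
    p(b=2, k=1)
      p(b=2, k=0)
      -> return 1
    -> return 2
  -> return 4
-> return 8

Final answer: 8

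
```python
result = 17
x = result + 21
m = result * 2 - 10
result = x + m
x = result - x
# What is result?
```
Trace:
  result=17
  result=17, x=38
  result=17, x=38, m=24
  result=62, x=38, m=24
  result=62, x=24, m=24

Final answer: 62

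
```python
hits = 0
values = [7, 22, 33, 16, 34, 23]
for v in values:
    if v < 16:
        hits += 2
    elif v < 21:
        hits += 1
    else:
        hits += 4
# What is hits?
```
Trace:
  hits=0
  hits=2, v=7
  hits=6, v=22
  hits=10, v=33
  hits=11, v=16
  hits=15, v=34
  hits=19, v=23

Final answer: 19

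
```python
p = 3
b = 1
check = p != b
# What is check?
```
Trace:
  p=3
  p=3, b=1
  p=3, b=1, check=True

Final answer: True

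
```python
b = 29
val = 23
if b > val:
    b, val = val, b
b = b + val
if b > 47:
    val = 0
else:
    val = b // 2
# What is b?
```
Trace:
  b=29
  b=29, val=23
  b=23, val=29
  b=52, val=29
  b=52, val=0

Final answer: 52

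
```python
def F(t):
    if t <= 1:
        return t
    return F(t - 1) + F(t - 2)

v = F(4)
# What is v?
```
Call trace (a repeated sub-call is expanded the first time; later identical calls just restate its return value):
F(t=4)
  F(t=3)
    F(t=2)
      F(t=1)
      -> return 1
      F(t=0)
      -> return 0
    -> return 1
    F(t=1)
    -> return 1
  -> return 2
  F(t=2) -> return 1  (same call as traced above)
-> return 3

Final answer: 3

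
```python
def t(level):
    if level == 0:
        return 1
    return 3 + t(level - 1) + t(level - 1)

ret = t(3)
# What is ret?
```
Call trace (a repeated sub-call is expanded the first time; later identical calls just restate its return value):
t(level=3)
  t(level=2)
    t(level=1)
      t(level=0)
      -> return 1
      t(level=0)
      -> return 1
    -> return 5
    t(level=1) -> return 5  (same call as traced above)
  -> return 13
  t(level=2) -> return 13  (same call as traced above)
-> return 29

Final answer: 29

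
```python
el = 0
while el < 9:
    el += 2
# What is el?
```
Trace:
  el=0
  el=2
  el=4
  el=6
  el=8
  el=10

Final answer: 10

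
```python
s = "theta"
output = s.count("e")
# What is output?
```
Trace:
  s='theta'
  s='theta', output=1

Final answer: 1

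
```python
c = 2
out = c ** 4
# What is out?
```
Trace:
  c=2
  c=2, out=16

Final answer: 16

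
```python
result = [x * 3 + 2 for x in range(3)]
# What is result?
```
Trace:
  x=0
  x=1
  x=2
  result=[2, 5, 8]

Final answer: [2, 5, 8]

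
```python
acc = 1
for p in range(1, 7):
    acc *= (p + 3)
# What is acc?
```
Trace:
  acc=1
  acc=4, p=1
  acc=20, p=2
  acc=120, p=3
  acc=840, p=4
  acc=6720, p=5
  acc=60480, p=6

Final answer: 60480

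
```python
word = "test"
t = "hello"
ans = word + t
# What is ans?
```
Trace:
  word='test'
  word='test', t='hello'
  word='test', t='hello', ans='testhello'

Final answer: 'testhello'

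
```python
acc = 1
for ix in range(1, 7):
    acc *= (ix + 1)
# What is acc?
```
Trace:
  acc=1
  acc=2, ix=1
  acc=6, ix=2
  acc=24, ix=3
  acc=120, ix=4
  acc=720, ix=5
  acc=5040, ix=6

Final answer: 5040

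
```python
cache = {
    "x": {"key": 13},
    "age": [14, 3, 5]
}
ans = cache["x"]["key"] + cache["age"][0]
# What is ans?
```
Trace:
  cache={'x': {'key': 13}, 'age': [14, 3, 5]}
  cache={'x': {'key': 13}, 'age': [14, 3, 5]}, ans=27

Final answer: 27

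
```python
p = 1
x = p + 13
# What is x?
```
Trace:
  p=1
  p=1, x=14

Final answer: 14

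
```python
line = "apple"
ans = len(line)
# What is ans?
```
Trace:
  line='apple'
  line='apple', ans=5

Final answer: 5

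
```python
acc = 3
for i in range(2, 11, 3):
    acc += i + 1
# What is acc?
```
Trace:
  acc=3
  acc=6, i=2
  acc=12, i=5
  acc=21, i=8

Final answer: 21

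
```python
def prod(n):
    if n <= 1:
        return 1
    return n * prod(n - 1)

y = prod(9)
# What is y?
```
Call trace:
prod(n=9)
  prod(n=8)
    prod(n=7)
      prod(n=6)
        prod(n=5)
          prod(n=4)
            prod(n=3)
              prod(n=2)
                prod(n=1)
                -> return 1
              -> return 2
            -> return 6
          -> return 24
        -> return 120
      -> return 720
    -> return 5040
  -> return 40320
-> return 362880

Final answer: 362880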